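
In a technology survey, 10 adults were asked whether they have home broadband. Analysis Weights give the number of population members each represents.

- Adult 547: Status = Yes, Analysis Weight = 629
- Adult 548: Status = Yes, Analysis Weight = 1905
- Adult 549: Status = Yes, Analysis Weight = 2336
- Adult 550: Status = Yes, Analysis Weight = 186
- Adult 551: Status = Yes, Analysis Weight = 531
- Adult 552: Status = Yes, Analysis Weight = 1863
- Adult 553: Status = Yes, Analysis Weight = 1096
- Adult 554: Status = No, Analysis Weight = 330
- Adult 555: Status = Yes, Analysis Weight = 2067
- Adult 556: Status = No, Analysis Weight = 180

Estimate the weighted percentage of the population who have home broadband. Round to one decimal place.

Sum of weights for 'Yes' = 629 + 1905 + 2336 + 186 + 531 + 1863 + 1096 + 2067 = 10613
Total weight = 629 + 1905 + 2336 + 186 + 531 + 1863 + 1096 + 330 + 2067 + 180 = 11123
Weighted proportion = 10613 / 11123 = 0.95414906 → 95.414906%

95.4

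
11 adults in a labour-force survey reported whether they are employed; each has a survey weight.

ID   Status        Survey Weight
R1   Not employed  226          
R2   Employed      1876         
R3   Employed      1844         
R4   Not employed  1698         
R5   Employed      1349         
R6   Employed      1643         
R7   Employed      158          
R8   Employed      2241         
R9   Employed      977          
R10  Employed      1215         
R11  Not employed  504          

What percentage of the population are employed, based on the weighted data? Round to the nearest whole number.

Sum of weights for 'Employed' = 1876 + 1844 + 1349 + 1643 + 158 + 2241 + 977 + 1215 = 11303
Total weight = 226 + 1876 + 1844 + 1698 + 1349 + 1643 + 158 + 2241 + 977 + 1215 + 504 = 13731
Weighted proportion = 11303 / 13731 = 0.82317384 → 82.317384%

82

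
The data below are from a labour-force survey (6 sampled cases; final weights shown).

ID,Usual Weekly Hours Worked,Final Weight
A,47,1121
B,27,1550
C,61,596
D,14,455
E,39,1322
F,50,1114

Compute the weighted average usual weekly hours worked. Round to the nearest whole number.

40

Weighted sum = 244521
Sum of weights = 1121 + 1550 + 596 + 455 + 1322 + 1114 = 6158
Weighted mean = 244521 / 6158 = 39.70786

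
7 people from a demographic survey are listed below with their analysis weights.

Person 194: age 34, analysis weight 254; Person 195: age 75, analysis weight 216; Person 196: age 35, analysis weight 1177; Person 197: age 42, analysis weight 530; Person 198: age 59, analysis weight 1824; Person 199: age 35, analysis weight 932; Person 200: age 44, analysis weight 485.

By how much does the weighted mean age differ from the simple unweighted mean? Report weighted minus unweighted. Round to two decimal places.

-0.17

Unweighted sum = 34 + 75 + 35 + 42 + 59 + 35 + 44 = 324
Unweighted mean = 324 / 7 = 46.285714
Weighted sum = 34×254 + 75×216 + 35×1177 + 42×530 + 59×1824 + 35×932 + 44×485
  = 8636 + 16200 + 41195 + 22260 + 107616 + 32620 + 21340 = 249867
Sum of weights = 5418
Weighted mean = 249867 / 5418 = 46.11794
Difference (weighted minus unweighted) = -0.16777409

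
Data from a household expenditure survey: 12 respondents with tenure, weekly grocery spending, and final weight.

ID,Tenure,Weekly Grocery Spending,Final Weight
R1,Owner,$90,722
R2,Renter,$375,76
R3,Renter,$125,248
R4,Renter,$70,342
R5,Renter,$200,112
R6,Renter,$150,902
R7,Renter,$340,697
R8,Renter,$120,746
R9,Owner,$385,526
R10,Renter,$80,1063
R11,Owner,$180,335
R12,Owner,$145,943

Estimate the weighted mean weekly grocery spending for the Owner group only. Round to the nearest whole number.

Owner rows: R1, R9, R11, R12
Weighted sum = 90×722 + 385×526 + 180×335 + 145×943
  = 464525
Sum of weights = 722 + 526 + 335 + 943 = 2526
Weighted mean = 464525 / 2526 = 183.89747

184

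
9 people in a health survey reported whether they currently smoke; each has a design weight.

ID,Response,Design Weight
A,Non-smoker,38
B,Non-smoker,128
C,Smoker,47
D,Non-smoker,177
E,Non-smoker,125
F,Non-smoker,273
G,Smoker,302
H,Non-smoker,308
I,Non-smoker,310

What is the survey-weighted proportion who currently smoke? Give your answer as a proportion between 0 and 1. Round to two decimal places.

Sum of weights for 'Smoker' = 47 + 302 = 349
Total weight = 38 + 128 + 47 + 177 + 125 + 273 + 302 + 308 + 310 = 1708
Weighted proportion = 349 / 1708 = 0.20433255

0.20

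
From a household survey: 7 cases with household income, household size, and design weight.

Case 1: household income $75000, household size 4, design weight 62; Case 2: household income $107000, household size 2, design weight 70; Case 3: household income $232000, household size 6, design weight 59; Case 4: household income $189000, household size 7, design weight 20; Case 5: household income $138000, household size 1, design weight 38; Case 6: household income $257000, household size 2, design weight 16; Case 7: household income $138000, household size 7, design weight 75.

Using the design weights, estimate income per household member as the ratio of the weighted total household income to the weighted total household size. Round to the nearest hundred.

Σ wᵢ·y = 75000×62 + 107000×70 + 232000×59 + 189000×20 + 138000×38 + 257000×16 + 138000×75
  = 4650000 + 7490000 + 13688000 + 3780000 + 5244000 + 4112000 + 10350000 = 49314000
Σ wᵢ·x = 4×62 + 2×70 + 6×59 + 7×20 + 1×38 + 2×16 + 7×75
  = 248 + 140 + 354 + 140 + 38 + 32 + 525 = 1477
Ratio = 49314000 / 1477 = 33387.949

33400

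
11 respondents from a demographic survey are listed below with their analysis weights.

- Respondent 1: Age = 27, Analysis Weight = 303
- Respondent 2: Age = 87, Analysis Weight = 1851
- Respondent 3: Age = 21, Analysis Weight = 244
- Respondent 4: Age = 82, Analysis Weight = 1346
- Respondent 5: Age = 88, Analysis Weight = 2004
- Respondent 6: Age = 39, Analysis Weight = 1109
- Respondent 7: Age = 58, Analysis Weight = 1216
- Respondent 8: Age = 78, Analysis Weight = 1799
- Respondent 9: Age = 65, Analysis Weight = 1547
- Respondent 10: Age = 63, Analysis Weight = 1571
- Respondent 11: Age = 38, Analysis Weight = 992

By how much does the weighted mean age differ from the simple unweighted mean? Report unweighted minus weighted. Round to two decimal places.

Unweighted sum = 27 + 87 + 21 + 82 + 88 + 39 + 58 + 78 + 65 + 63 + 38 = 646
Unweighted mean = 646 / 11 = 58.727273
Weighted sum = 27×303 + 87×1851 + 21×244 + 82×1346 + 88×2004 + 39×1109 + 58×1216 + 78×1799 + 65×1547 + 63×1571 + 38×992
  = 8181 + 161037 + 5124 + 110372 + 176352 + 43251 + 70528 + 140322 + 100555 + 98973 + 37696 = 952391
Sum of weights = 13982
Weighted mean = 952391 / 13982 = 68.115506
Difference (unweighted minus weighted) = -9.3882329

-9.39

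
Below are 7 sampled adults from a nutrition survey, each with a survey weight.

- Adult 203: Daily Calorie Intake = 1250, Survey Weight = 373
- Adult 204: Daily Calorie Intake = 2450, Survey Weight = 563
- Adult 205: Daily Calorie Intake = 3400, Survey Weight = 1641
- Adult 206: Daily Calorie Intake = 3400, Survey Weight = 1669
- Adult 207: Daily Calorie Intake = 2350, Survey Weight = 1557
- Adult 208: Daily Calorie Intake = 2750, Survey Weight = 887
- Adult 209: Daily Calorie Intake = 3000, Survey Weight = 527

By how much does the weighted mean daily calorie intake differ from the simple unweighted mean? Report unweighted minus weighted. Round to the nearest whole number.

-222

Unweighted sum = 18600
Unweighted mean = 18600 / 7 = 2657.1429
Weighted sum = 20778800
Sum of weights = 7217
Weighted mean = 20778800 / 7217 = 2879.1465
Difference (unweighted minus weighted) = -222.0036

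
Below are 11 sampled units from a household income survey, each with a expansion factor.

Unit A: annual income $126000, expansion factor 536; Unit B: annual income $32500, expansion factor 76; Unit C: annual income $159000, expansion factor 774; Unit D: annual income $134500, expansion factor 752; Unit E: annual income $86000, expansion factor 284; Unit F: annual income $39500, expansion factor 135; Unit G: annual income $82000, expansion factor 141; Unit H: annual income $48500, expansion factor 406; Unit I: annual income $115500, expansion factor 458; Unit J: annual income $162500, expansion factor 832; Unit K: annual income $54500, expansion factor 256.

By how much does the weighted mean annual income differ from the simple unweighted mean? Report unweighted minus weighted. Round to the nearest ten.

-25250

Unweighted sum = 126000 + 32500 + 159000 + 134500 + 86000 + 39500 + 82000 + 48500 + 115500 + 162500 + 54500 = 1040500
Unweighted mean = 1040500 / 11 = 94590.909
Weighted sum = 126000×536 + 32500×76 + 159000×774 + 134500×752 + 86000×284 + 39500×135 + 82000×141 + 48500×406 + 115500×458 + 162500×832 + 54500×256
  = 67536000 + 2470000 + 123066000 + 101144000 + 24424000 + 5332500 + 11562000 + 19691000 + 52899000 + 135200000 + 13952000 = 557276500
Sum of weights = 536 + 76 + 774 + 752 + 284 + 135 + 141 + 406 + 458 + 832 + 256 = 4650
Weighted mean = 557276500 / 4650 = 119844.41
Difference (unweighted minus weighted) = -25253.5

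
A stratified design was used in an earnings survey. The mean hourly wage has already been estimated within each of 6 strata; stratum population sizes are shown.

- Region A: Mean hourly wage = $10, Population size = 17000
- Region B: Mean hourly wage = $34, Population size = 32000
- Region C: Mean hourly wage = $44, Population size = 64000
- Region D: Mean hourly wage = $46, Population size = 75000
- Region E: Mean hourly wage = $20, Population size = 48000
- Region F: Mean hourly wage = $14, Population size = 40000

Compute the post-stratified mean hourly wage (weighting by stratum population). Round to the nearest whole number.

33

Σ Nₕ·x̄ₕ = 10×17000 + 34×32000 + 44×64000 + 46×75000 + 20×48000 + 14×40000
  = 170000 + 1088000 + 2816000 + 3450000 + 960000 + 560000 = 9044000
Σ Nₕ = 17000 + 32000 + 64000 + 75000 + 48000 + 40000 = 276000
Overall mean = 9044000 / 276000 = 32.768116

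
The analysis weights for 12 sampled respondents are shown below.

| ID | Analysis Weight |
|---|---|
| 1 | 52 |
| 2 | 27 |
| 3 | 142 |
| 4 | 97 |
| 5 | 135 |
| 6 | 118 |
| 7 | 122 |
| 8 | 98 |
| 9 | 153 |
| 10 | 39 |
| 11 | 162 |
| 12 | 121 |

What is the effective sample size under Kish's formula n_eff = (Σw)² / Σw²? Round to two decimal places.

10.31

Σ wᵢ = 52 + 27 + 142 + 97 + 135 + 118 + 122 + 98 + 153 + 39 + 162 + 121 = 1266
Σ wᵢ² = 155458
n_eff = 1266² / 155458 = 1602756 / 155458 = 10.309897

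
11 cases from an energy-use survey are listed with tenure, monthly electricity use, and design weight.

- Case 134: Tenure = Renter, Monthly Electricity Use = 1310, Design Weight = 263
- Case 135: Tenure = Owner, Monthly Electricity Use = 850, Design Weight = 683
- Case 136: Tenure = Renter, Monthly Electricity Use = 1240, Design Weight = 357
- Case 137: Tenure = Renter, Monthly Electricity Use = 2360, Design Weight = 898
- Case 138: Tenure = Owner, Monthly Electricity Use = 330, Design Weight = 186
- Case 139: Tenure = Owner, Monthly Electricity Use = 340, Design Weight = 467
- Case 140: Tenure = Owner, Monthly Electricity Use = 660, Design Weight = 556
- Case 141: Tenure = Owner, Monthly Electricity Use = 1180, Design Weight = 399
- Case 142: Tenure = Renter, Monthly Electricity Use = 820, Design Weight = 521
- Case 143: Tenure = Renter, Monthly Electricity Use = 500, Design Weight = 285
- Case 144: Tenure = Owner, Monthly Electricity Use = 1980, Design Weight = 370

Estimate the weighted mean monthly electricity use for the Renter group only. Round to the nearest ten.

Renter rows: 134, 136, 137, 142, 143
Weighted sum = 1310×263 + 1240×357 + 2360×898 + 820×521 + 500×285
  = 344530 + 442680 + 2119280 + 427220 + 142500 = 3476210
Sum of weights = 263 + 357 + 898 + 521 + 285 = 2324
Weighted mean = 3476210 / 2324 = 1495.7874

1500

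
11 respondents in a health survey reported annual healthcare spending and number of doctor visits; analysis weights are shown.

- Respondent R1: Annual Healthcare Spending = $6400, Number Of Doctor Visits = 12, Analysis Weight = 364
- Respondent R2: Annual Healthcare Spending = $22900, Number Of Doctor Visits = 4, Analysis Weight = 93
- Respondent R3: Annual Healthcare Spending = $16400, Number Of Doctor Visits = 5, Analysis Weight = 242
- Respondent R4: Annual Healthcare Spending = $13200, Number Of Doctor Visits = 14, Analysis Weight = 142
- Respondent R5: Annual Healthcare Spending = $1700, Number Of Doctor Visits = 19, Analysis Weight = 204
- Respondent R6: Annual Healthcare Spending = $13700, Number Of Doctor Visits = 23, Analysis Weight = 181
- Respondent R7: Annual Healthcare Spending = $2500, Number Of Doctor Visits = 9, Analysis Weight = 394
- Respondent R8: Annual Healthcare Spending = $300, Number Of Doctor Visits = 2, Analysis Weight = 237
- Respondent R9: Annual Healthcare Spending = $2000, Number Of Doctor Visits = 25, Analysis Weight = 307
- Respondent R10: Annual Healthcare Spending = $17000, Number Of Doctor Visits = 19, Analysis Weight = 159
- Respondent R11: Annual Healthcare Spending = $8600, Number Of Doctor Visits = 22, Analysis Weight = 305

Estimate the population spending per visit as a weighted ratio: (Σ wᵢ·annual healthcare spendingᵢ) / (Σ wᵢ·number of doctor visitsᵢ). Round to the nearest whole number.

Σ wᵢ·y = 6400×364 + 22900×93 + 16400×242 + 13200×142 + 1700×204 + 13700×181 + 2500×394 + 300×237 + 2000×307 + 17000×159 + 8600×305
  = 2329600 + 2129700 + 3968800 + 1874400 + 346800 + 2479700 + 985000 + 71100 + 614000 + 2703000 + 2623000 = 20125100
Σ wᵢ·x = 12×364 + 4×93 + 5×242 + 14×142 + 19×204 + 23×181 + 9×394 + 2×237 + 25×307 + 19×159 + 22×305
  = 4368 + 372 + 1210 + 1988 + 3876 + 4163 + 3546 + 474 + 7675 + 3021 + 6710 = 37403
Ratio = 20125100 / 37403 = 538.06112

538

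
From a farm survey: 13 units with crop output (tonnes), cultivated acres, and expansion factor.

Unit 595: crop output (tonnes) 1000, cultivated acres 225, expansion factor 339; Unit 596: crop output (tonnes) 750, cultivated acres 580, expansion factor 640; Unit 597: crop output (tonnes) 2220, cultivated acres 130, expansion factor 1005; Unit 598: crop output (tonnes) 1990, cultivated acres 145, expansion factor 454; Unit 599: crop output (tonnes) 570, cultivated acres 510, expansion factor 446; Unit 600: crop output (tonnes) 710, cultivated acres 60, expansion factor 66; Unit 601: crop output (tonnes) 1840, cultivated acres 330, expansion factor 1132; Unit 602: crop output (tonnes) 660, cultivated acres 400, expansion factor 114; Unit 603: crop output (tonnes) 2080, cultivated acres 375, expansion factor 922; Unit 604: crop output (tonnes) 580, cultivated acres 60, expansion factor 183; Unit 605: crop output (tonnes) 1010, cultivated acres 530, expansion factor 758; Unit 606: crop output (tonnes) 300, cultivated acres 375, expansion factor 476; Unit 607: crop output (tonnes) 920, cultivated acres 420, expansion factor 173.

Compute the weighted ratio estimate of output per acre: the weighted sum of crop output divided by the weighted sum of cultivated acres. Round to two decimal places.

4.12

Σ wᵢ·y = 9504200
Σ wᵢ·x = 2304165
Ratio = 9504200 / 2304165 = 4.1247914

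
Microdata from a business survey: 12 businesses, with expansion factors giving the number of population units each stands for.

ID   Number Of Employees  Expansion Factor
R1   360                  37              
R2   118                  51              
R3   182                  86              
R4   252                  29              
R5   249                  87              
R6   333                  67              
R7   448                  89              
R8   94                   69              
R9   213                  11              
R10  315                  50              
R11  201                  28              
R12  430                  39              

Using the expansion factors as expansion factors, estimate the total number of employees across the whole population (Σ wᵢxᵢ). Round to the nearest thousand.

Weighted total = 360×37 + 118×51 + 182×86 + 252×29 + 249×87 + 333×67 + 448×89 + 94×69 + 213×11 + 315×50 + 201×28 + 430×39
  = 13320 + 6018 + 15652 + 7308 + 21663 + 22311 + 39872 + 6486 + 2343 + 15750 + 5628 + 16770 = 173121

173000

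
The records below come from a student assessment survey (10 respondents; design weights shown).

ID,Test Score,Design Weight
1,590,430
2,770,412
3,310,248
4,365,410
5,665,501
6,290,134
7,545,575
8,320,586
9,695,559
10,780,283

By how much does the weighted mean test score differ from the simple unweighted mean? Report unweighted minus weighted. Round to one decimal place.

Unweighted sum = 5330
Unweighted mean = 5330 / 10 = 533
Weighted sum = 590×430 + 770×412 + 310×248 + 365×410 + 665×501 + 290×134 + 545×575 + 320×586 + 695×559 + 780×283
  = 253700 + 317240 + 76880 + 149650 + 333165 + 38860 + 313375 + 187520 + 388505 + 220740 = 2279635
Sum of weights = 4138
Weighted mean = 2279635 / 4138 = 550.90261
Difference (unweighted minus weighted) = -17.90261

-17.9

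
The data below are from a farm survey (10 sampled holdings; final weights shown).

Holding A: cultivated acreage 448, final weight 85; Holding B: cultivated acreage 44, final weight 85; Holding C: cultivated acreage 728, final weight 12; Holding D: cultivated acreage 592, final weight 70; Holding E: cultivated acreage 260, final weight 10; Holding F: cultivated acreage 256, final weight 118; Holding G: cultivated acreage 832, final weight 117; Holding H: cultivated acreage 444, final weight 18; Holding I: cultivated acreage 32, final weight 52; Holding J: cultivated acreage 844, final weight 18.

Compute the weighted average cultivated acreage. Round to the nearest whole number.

Weighted sum = 448×85 + 44×85 + 728×12 + 592×70 + 260×10 + 256×118 + 832×117 + 444×18 + 32×52 + 844×18
  = 246996
Sum of weights = 85 + 85 + 12 + 70 + 10 + 118 + 117 + 18 + 52 + 18 = 585
Weighted mean = 246996 / 585 = 422.21538

422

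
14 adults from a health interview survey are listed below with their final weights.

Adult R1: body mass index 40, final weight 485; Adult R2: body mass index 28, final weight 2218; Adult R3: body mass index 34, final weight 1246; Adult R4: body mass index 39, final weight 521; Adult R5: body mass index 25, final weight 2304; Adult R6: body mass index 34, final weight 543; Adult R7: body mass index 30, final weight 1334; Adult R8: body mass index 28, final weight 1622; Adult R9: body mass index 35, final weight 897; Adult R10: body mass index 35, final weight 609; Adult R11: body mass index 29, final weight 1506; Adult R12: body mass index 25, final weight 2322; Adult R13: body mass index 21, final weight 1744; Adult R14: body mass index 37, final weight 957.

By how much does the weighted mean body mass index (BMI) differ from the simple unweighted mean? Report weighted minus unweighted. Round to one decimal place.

-2.4

Unweighted sum = 440
Unweighted mean = 440 / 14 = 31.428571
Weighted sum = 532152
Sum of weights = 18308
Weighted mean = 532152 / 18308 = 29.066638
Difference (weighted minus unweighted) = -2.3619339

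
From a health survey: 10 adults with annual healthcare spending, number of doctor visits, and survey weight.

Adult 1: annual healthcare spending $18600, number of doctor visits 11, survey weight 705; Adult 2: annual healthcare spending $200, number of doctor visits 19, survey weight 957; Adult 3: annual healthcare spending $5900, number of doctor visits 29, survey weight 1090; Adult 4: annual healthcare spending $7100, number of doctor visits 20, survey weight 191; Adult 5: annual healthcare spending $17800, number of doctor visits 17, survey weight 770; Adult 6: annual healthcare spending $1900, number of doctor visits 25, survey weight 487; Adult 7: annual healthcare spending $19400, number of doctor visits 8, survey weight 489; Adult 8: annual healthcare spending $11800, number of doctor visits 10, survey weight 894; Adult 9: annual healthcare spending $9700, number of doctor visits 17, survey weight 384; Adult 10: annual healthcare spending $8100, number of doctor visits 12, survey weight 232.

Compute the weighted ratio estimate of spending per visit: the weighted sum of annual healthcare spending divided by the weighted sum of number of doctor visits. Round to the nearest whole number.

564

Σ wᵢ·y = 18600×705 + 200×957 + 5900×1090 + 7100×191 + 17800×770 + 1900×487 + 19400×489 + 11800×894 + 9700×384 + 8100×232
  = 13113000 + 191400 + 6431000 + 1356100 + 13706000 + 925300 + 9486600 + 10549200 + 3724800 + 1879200 = 61362600
Σ wᵢ·x = 11×705 + 19×957 + 29×1090 + 20×191 + 17×770 + 25×487 + 8×489 + 10×894 + 17×384 + 12×232
  = 7755 + 18183 + 31610 + 3820 + 13090 + 12175 + 3912 + 8940 + 6528 + 2784 = 108797
Ratio = 61362600 / 108797 = 564.01004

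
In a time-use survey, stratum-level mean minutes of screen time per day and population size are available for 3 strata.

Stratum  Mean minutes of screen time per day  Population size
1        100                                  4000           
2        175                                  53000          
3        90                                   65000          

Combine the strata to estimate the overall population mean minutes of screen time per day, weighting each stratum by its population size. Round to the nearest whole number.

Σ Nₕ·x̄ₕ = 15525000
Σ Nₕ = 4000 + 53000 + 65000 = 122000
Overall mean = 15525000 / 122000 = 127.2541

127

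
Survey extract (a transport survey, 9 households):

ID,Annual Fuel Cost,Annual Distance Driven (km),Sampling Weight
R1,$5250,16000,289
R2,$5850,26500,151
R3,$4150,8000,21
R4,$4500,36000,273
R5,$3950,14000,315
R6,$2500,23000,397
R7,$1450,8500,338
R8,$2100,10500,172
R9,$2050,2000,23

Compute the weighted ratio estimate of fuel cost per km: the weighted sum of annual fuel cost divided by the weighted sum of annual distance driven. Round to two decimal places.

Σ wᵢ·y = 5250×289 + 5850×151 + 4150×21 + 4500×273 + 3950×315 + 2500×397 + 1450×338 + 2100×172 + 2050×23
  = 1517250 + 883350 + 87150 + 1228500 + 1244250 + 992500 + 490100 + 361200 + 47150 = 6851450
Σ wᵢ·x = 36887500
Ratio = 6851450 / 36887500 = 0.18573907

0.19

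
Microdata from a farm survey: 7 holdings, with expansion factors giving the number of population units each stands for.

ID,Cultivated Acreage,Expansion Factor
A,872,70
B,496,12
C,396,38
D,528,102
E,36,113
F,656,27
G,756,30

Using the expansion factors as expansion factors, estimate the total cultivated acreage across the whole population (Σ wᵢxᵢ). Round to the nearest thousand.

Weighted total = 180356

180000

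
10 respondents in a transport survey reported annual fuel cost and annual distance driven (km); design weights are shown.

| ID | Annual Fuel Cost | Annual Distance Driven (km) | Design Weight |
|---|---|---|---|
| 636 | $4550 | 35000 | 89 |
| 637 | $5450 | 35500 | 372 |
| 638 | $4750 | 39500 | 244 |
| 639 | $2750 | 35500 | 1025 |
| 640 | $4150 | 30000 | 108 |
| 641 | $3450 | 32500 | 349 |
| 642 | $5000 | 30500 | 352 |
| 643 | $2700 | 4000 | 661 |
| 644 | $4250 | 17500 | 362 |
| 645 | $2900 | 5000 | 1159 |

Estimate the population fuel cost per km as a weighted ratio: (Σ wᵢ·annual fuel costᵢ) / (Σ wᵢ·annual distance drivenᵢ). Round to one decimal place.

Σ wᵢ·y = 16506650
Σ wᵢ·x = 35000×89 + 35500×372 + 39500×244 + 35500×1025 + 30000×108 + 32500×349 + 30500×352 + 4000×661 + 17500×362 + 5000×1159
  = 3115000 + 13206000 + 9638000 + 36387500 + 3240000 + 11342500 + 10736000 + 2644000 + 6335000 + 5795000 = 102439000
Ratio = 16506650 / 102439000 = 0.16113638

0.2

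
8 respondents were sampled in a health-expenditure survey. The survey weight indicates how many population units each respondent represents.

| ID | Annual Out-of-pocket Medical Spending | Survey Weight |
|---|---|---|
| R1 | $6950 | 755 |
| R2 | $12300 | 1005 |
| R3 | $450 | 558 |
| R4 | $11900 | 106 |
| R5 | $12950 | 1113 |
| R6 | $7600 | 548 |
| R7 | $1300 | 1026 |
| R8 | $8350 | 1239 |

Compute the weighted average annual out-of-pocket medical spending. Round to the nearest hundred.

Weighted sum = 6950×755 + 12300×1005 + 450×558 + 11900×106 + 12950×1113 + 7600×548 + 1300×1026 + 8350×1239
  = 5247250 + 12361500 + 251100 + 1261400 + 14413350 + 4164800 + 1333800 + 10345650 = 49378850
Sum of weights = 755 + 1005 + 558 + 106 + 1113 + 548 + 1026 + 1239 = 6350
Weighted mean = 49378850 / 6350 = 7776.1969

7800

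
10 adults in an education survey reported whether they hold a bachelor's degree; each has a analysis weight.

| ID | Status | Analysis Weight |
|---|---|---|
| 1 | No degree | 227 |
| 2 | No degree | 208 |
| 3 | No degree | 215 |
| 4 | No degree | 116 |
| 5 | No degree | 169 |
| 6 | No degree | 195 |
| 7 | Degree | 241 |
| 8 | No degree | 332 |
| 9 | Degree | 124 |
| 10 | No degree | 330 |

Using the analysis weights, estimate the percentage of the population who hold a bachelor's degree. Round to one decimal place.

16.9

Sum of weights for 'Degree' = 241 + 124 = 365
Total weight = 227 + 208 + 215 + 116 + 169 + 195 + 241 + 332 + 124 + 330 = 2157
Weighted proportion = 365 / 2157 = 0.1692165 → 16.92165%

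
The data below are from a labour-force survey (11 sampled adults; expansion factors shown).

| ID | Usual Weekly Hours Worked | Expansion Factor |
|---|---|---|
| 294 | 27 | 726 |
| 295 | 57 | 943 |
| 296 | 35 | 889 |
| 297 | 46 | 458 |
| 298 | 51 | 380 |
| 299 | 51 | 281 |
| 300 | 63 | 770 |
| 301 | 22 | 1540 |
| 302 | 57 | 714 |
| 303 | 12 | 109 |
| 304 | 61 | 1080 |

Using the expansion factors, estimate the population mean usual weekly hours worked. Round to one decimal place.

44.3

Weighted sum = 27×726 + 57×943 + 35×889 + 46×458 + 51×380 + 51×281 + 63×770 + 22×1540 + 57×714 + 12×109 + 61×1080
  = 19602 + 53751 + 31115 + 21068 + 19380 + 14331 + 48510 + 33880 + 40698 + 1308 + 65880 = 349523
Sum of weights = 7890
Weighted mean = 349523 / 7890 = 44.299493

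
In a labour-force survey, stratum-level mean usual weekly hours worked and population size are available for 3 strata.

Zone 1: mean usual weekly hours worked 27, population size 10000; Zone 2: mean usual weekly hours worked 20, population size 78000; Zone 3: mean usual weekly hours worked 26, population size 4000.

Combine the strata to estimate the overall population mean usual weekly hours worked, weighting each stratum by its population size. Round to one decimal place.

Σ Nₕ·x̄ₕ = 27×10000 + 20×78000 + 26×4000
  = 270000 + 1560000 + 104000 = 1934000
Σ Nₕ = 10000 + 78000 + 4000 = 92000
Overall mean = 1934000 / 92000 = 21.021739

21.0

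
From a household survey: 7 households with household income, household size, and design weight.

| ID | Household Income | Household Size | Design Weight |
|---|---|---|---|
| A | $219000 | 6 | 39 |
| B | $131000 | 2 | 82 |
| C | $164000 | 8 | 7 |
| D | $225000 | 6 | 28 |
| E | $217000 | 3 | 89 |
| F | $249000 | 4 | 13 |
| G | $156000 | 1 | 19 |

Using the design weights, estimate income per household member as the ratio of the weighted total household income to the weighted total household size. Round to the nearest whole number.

54422

Σ wᵢ·y = 219000×39 + 131000×82 + 164000×7 + 225000×28 + 217000×89 + 249000×13 + 156000×19
  = 52245000
Σ wᵢ·x = 6×39 + 2×82 + 8×7 + 6×28 + 3×89 + 4×13 + 1×19
  = 234 + 164 + 56 + 168 + 267 + 52 + 19 = 960
Ratio = 52245000 / 960 = 54421.875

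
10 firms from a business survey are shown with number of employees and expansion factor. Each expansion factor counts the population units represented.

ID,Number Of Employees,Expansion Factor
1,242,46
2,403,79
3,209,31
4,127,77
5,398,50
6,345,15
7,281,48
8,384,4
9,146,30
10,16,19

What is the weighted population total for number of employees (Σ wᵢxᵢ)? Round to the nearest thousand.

Weighted total = 104010

104000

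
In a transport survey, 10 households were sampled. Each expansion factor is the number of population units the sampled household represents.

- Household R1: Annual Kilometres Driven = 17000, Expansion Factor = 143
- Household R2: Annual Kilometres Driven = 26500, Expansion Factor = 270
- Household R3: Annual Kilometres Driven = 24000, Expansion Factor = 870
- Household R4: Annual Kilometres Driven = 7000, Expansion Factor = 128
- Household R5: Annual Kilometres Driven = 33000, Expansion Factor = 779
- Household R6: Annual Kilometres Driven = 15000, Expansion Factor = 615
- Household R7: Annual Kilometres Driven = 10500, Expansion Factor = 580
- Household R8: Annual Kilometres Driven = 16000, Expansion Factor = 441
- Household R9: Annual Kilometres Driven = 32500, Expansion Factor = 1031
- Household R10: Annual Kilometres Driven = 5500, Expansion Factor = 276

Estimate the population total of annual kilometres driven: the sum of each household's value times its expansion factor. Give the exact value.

Weighted total = 17000×143 + 26500×270 + 24000×870 + 7000×128 + 33000×779 + 15000×615 + 10500×580 + 16000×441 + 32500×1031 + 5500×276
  = 2431000 + 7155000 + 20880000 + 896000 + 25707000 + 9225000 + 6090000 + 7056000 + 33507500 + 1518000 = 114465500

114465500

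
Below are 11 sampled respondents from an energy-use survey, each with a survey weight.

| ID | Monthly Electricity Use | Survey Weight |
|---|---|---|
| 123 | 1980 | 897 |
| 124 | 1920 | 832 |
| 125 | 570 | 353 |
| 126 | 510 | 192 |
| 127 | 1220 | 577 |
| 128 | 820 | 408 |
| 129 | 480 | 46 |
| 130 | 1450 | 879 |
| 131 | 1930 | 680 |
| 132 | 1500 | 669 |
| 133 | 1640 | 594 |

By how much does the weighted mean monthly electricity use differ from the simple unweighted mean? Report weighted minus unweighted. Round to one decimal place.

Unweighted sum = 14020
Unweighted mean = 14020 / 11 = 1274.5455
Weighted sum = 9297820
Sum of weights = 897 + 832 + 353 + 192 + 577 + 408 + 46 + 879 + 680 + 669 + 594 = 6127
Weighted mean = 9297820 / 6127 = 1517.5159
Difference (weighted minus unweighted) = 242.97046

243.0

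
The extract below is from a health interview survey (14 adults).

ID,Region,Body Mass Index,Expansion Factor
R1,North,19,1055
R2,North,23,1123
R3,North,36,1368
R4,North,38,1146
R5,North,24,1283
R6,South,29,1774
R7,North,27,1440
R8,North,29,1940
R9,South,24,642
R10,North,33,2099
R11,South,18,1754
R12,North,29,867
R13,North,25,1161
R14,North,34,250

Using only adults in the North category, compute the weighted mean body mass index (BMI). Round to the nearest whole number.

29

North rows: R1, R2, R3, R4, R5, R7, R8, R10, R12, R13, R14
Weighted sum = 19×1055 + 23×1123 + 36×1368 + 38×1146 + 24×1283 + 27×1440 + 29×1940 + 33×2099 + 29×867 + 25×1161 + 34×250
  = 396537
Sum of weights = 1055 + 1123 + 1368 + 1146 + 1283 + 1440 + 1940 + 2099 + 867 + 1161 + 250 = 13732
Weighted mean = 396537 / 13732 = 28.876857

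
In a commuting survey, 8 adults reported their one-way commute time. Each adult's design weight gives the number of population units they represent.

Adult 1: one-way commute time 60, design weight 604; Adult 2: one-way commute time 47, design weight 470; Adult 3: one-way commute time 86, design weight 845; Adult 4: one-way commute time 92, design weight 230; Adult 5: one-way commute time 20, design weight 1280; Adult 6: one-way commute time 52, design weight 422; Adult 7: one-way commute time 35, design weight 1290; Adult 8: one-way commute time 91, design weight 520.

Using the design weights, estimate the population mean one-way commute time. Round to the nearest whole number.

52

Weighted sum = 60×604 + 47×470 + 86×845 + 92×230 + 20×1280 + 52×422 + 35×1290 + 91×520
  = 36240 + 22090 + 72670 + 21160 + 25600 + 21944 + 45150 + 47320 = 292174
Sum of weights = 604 + 470 + 845 + 230 + 1280 + 422 + 1290 + 520 = 5661
Weighted mean = 292174 / 5661 = 51.611729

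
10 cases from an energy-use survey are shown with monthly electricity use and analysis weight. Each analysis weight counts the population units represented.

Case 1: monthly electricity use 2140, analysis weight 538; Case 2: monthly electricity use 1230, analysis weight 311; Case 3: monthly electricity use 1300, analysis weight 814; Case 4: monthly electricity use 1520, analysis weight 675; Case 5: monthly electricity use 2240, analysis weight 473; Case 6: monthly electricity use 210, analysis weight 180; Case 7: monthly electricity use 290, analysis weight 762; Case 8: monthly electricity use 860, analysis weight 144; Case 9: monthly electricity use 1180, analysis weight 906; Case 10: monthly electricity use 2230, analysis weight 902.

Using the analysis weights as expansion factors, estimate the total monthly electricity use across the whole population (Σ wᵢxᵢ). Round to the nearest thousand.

Weighted total = 2140×538 + 1230×311 + 1300×814 + 1520×675 + 2240×473 + 210×180 + 290×762 + 860×144 + 1180×906 + 2230×902
  = 1151320 + 382530 + 1058200 + 1026000 + 1059520 + 37800 + 220980 + 123840 + 1069080 + 2011460 = 8140730

8141000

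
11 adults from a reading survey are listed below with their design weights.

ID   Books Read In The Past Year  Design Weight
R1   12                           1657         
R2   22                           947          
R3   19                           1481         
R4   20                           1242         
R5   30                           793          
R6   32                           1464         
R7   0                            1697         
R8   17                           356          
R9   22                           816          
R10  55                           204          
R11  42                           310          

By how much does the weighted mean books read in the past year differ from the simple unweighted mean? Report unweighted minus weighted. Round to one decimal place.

5.3

Unweighted sum = 12 + 22 + 19 + 20 + 30 + 32 + 0 + 17 + 22 + 55 + 42 = 271
Unweighted mean = 271 / 11 = 24.636364
Weighted sum = 212579
Sum of weights = 10967
Weighted mean = 212579 / 10967 = 19.383514
Difference (unweighted minus weighted) = 5.2528495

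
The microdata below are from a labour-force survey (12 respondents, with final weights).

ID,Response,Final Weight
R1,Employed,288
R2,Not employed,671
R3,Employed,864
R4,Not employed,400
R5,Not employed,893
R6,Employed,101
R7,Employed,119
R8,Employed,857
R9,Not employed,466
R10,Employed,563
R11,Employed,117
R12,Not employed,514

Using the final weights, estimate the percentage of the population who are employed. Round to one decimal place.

49.7

Sum of weights for 'Employed' = 288 + 864 + 101 + 119 + 857 + 563 + 117 = 2909
Total weight = 5853
Weighted proportion = 2909 / 5853 = 0.49701008 → 49.701008%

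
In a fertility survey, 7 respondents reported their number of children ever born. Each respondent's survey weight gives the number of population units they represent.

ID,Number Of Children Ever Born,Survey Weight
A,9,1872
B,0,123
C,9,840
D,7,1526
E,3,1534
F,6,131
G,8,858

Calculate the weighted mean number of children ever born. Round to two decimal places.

Weighted sum = 9×1872 + 0×123 + 9×840 + 7×1526 + 3×1534 + 6×131 + 8×858
  = 16848 + 0 + 7560 + 10682 + 4602 + 786 + 6864 = 47342
Sum of weights = 1872 + 123 + 840 + 1526 + 1534 + 131 + 858 = 6884
Weighted mean = 47342 / 6884 = 6.8771063

6.88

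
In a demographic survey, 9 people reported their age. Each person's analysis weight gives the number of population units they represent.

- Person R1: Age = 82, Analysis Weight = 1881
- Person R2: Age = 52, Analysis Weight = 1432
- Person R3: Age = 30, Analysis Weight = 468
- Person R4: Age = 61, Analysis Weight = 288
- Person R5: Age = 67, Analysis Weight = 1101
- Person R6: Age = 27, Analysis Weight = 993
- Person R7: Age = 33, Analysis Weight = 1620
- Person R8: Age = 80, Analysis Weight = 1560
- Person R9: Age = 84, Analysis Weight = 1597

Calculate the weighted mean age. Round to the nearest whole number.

62

Weighted sum = 82×1881 + 52×1432 + 30×468 + 61×288 + 67×1101 + 27×993 + 33×1620 + 80×1560 + 84×1597
  = 673300
Sum of weights = 1881 + 1432 + 468 + 288 + 1101 + 993 + 1620 + 1560 + 1597 = 10940
Weighted mean = 673300 / 10940 = 61.54479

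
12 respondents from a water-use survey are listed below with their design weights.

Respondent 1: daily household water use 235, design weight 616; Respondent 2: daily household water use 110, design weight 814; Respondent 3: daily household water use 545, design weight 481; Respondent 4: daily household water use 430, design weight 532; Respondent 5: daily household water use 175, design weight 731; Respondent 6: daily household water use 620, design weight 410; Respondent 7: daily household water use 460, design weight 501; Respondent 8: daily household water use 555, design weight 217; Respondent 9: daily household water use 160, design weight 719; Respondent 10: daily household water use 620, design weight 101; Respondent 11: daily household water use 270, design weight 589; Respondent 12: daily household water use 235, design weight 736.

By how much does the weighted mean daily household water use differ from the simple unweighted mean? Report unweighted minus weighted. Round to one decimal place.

62.7

Unweighted sum = 235 + 110 + 545 + 430 + 175 + 620 + 460 + 555 + 160 + 620 + 270 + 235 = 4415
Unweighted mean = 4415 / 12 = 367.91667
Weighted sum = 235×616 + 110×814 + 545×481 + 430×532 + 175×731 + 620×410 + 460×501 + 555×217 + 160×719 + 620×101 + 270×589 + 235×736
  = 144760 + 89540 + 262145 + 228760 + 127925 + 254200 + 230460 + 120435 + 115040 + 62620 + 159030 + 172960 = 1967875
Sum of weights = 616 + 814 + 481 + 532 + 731 + 410 + 501 + 217 + 719 + 101 + 589 + 736 = 6447
Weighted mean = 1967875 / 6447 = 305.23887
Difference (unweighted minus weighted) = 62.677796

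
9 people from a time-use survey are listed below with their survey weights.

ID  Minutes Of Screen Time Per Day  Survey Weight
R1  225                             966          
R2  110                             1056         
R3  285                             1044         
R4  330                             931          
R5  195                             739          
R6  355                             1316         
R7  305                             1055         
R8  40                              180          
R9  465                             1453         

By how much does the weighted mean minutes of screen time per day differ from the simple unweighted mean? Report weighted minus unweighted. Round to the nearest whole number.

36

Unweighted sum = 225 + 110 + 285 + 330 + 195 + 355 + 305 + 40 + 465 = 2310
Unweighted mean = 2310 / 9 = 256.66667
Weighted sum = 225×966 + 110×1056 + 285×1044 + 330×931 + 195×739 + 355×1316 + 305×1055 + 40×180 + 465×1453
  = 217350 + 116160 + 297540 + 307230 + 144105 + 467180 + 321775 + 7200 + 675645 = 2554185
Sum of weights = 966 + 1056 + 1044 + 931 + 739 + 1316 + 1055 + 180 + 1453 = 8740
Weighted mean = 2554185 / 8740 = 292.24085
Difference (weighted minus unweighted) = 35.57418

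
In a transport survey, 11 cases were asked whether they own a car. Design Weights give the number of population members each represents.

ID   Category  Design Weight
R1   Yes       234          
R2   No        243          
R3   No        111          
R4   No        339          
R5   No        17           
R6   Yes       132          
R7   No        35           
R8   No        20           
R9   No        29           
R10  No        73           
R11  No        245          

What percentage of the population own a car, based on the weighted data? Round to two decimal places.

24.76

Sum of weights for 'Yes' = 234 + 132 = 366
Total weight = 234 + 243 + 111 + 339 + 17 + 132 + 35 + 20 + 29 + 73 + 245 = 1478
Weighted proportion = 366 / 1478 = 0.24763194 → 24.763194%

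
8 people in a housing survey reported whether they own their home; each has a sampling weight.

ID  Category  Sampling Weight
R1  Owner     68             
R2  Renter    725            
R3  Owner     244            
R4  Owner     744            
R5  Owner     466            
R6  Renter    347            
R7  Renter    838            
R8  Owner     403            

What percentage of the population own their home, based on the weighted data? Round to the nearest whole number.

50

Sum of weights for 'Owner' = 68 + 244 + 744 + 466 + 403 = 1925
Total weight = 68 + 725 + 244 + 744 + 466 + 347 + 838 + 403 = 3835
Weighted proportion = 1925 / 3835 = 0.50195567 → 50.195567%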